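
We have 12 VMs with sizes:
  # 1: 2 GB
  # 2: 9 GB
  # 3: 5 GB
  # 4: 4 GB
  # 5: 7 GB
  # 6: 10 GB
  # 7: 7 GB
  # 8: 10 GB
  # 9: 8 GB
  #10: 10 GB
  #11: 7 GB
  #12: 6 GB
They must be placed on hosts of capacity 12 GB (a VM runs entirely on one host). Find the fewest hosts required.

Total = 10 + 10 + 10 + 9 + 8 + 7 + 7 + 7 + 6 + 5 + 4 + 2 = 85 GB.
Lower bound: ⌈85/12⌉ = 8 hosts.
A packing using 9 hosts:
  host 1: 10 + 2 = 12
  host 2: 10 = 10
  host 3: 10 = 10
  host 4: 9 = 9
  host 5: 8 + 4 = 12
  host 6: 7 + 5 = 12
  host 7: 7 = 7
  host 8: 7 = 7
  host 9: 6 = 6
No arrangement into 8 hosts stays within capacity, so 9 is optimal.

9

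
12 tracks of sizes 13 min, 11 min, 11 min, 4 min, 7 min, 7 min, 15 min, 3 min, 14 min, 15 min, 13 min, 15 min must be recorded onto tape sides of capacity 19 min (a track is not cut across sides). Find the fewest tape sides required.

8

Total = 15 + 15 + 15 + 14 + 13 + 13 + 11 + 11 + 7 + 7 + 4 + 3 = 128 min.
Lower bound: ⌈128/19⌉ = 7 tape sides.
Also, 8 tracks each exceed 19/2 min, and no two of those can share a side, so at least 8 tape sides are needed.
A packing using 8 tape sides:
  side 1: 15 + 4 = 19
  side 2: 15 + 3 = 18
  side 3: 15 = 15
  side 4: 14 = 14
  side 5: 13 = 13
  side 6: 13 = 13
  side 7: 11 + 7 = 18
  side 8: 11 + 7 = 18
This matches the lower bound, so 8 is optimal.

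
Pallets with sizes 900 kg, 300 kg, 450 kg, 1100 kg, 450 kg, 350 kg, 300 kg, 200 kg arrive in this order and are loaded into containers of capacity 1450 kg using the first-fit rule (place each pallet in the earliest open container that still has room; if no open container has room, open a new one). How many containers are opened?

3

  900 → container 1 (new)  [load 900/1450]
  300 → container 1  [load 1200/1450]
  450 → container 2 (new)  [load 450/1450]
  1100 → container 3 (new)  [load 1100/1450]
  450 → container 2  [load 900/1450]
  350 → container 2  [load 1250/1450]
  300 → container 3  [load 1400/1450]
  200 → container 1  [load 1400/1450]
3 containers opened.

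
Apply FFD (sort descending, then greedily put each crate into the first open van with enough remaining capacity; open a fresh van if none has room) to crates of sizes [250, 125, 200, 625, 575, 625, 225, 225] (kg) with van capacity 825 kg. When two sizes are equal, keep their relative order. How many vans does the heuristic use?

Sorted descending: 625, 625, 575, 250, 225, 225, 200, 125.
  625 → van 1 (new)  [load 625/825]
  625 → van 2 (new)  [load 625/825]
  575 → van 3 (new)  [load 575/825]
  250 → van 3  [load 825/825]
  225 → van 4 (new)  [load 225/825]
  225 → van 4  [load 450/825]
  200 → van 1  [load 825/825]
  125 → van 2  [load 750/825]
4 vans opened.

4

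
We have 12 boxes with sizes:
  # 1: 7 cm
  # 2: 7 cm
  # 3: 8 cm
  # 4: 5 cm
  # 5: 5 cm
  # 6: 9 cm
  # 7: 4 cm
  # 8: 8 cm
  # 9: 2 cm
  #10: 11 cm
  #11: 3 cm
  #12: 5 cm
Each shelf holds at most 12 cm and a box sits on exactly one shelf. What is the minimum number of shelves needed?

7

Total = 11 + 9 + 8 + 8 + 7 + 7 + 5 + 5 + 5 + 4 + 3 + 2 = 74 cm.
Lower bound: ⌈74/12⌉ = 7 shelves.
A packing using 7 shelves:
  shelf 1: 11 = 11
  shelf 2: 9 + 3 = 12
  shelf 3: 8 + 4 = 12
  shelf 4: 8 + 2 = 10
  shelf 5: 7 + 5 = 12
  shelf 6: 7 + 5 = 12
  shelf 7: 5 = 5
This matches the lower bound, so 7 is optimal.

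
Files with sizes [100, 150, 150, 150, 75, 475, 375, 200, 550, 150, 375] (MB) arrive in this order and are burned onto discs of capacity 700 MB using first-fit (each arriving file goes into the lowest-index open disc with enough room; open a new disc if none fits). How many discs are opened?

  100 → disc 1 (new)  [load 100/700]
  150 → disc 1  [load 250/700]
  150 → disc 1  [load 400/700]
  150 → disc 1  [load 550/700]
  75 → disc 1  [load 625/700]
  475 → disc 2 (new)  [load 475/700]
  375 → disc 3 (new)  [load 375/700]
  200 → disc 2  [load 675/700]
  550 → disc 4 (new)  [load 550/700]
  150 → disc 3  [load 525/700]
  375 → disc 5 (new)  [load 375/700]
5 discs opened.

5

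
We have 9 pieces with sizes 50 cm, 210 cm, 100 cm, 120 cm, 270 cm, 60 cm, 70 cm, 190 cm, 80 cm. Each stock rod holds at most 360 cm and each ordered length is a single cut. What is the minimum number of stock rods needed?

Total = 270 + 210 + 190 + 120 + 100 + 80 + 70 + 60 + 50 = 1150 cm.
Lower bound: ⌈1150/360⌉ = 4 stock rods.
A packing using 4 stock rods:
  stock rod 1: 270 + 80 = 350
  stock rod 2: 210 + 120 = 330
  stock rod 3: 190 + 100 + 70 = 360
  stock rod 4: 60 + 50 = 110
This matches the lower bound, so 4 is optimal.

4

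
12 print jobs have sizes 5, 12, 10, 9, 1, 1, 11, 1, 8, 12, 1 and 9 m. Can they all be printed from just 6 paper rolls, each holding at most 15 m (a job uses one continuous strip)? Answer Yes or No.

No

Total = 80 m; ⌈80/15⌉ = 6.
7 print jobs each exceed half the capacity and cannot share a roll, forcing at least 7 paper rolls.
At least 7 paper rolls are required, but only 6 are allowed.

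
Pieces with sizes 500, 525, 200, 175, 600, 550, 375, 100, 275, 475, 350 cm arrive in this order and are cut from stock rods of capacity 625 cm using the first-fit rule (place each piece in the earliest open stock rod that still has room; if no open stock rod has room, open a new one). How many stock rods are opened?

8

  500 → stock rod 1 (new)  [load 500/625]
  525 → stock rod 2 (new)  [load 525/625]
  200 → stock rod 3 (new)  [load 200/625]
  175 → stock rod 3  [load 375/625]
  600 → stock rod 4 (new)  [load 600/625]
  550 → stock rod 5 (new)  [load 550/625]
  375 → stock rod 6 (new)  [load 375/625]
  100 → stock rod 1  [load 600/625]
  275 → stock rod 7 (new)  [load 275/625]
  475 → stock rod 8 (new)  [load 475/625]
  350 → stock rod 7  [load 625/625]
8 stock rods opened.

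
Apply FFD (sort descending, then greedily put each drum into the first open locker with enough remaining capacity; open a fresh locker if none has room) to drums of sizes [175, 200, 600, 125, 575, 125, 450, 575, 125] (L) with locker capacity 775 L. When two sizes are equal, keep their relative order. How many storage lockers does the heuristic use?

Sorted descending: 600, 575, 575, 450, 200, 175, 125, 125, 125.
  600 → locker 1 (new)  [load 600/775]
  575 → locker 2 (new)  [load 575/775]
  575 → locker 3 (new)  [load 575/775]
  450 → locker 4 (new)  [load 450/775]
  200 → locker 2  [load 775/775]
  175 → locker 1  [load 775/775]
  125 → locker 3  [load 700/775]
  125 → locker 4  [load 575/775]
  125 → locker 4  [load 700/775]
4 storage lockers opened.

4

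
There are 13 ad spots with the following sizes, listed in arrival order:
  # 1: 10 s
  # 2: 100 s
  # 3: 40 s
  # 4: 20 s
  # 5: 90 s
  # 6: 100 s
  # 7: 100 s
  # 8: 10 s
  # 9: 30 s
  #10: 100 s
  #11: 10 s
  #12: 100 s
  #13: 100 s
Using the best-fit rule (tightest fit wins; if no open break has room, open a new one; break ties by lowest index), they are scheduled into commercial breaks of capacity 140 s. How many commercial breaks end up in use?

7

  10 → break 1 (new)  [load 10/140]
  100 → break 1  [load 110/140]
  40 → break 2 (new)  [load 40/140]
  20 → break 1  [load 130/140]
  90 → break 2  [load 130/140]
  100 → break 3 (new)  [load 100/140]
  100 → break 4 (new)  [load 100/140]
  10 → break 1  [load 140/140]
  30 → break 3  [load 130/140]
  100 → break 5 (new)  [load 100/140]
  10 → break 2  [load 140/140]
  100 → break 6 (new)  [load 100/140]
  100 → break 7 (new)  [load 100/140]
7 commercial breaks opened.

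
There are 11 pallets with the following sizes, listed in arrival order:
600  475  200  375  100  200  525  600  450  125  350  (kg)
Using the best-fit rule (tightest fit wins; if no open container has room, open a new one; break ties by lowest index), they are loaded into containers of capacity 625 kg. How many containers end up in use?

  600 → container 1 (new)  [load 600/625]
  475 → container 2 (new)  [load 475/625]
  200 → container 3 (new)  [load 200/625]
  375 → container 3  [load 575/625]
  100 → container 2  [load 575/625]
  200 → container 4 (new)  [load 200/625]
  525 → container 5 (new)  [load 525/625]
  600 → container 6 (new)  [load 600/625]
  450 → container 7 (new)  [load 450/625]
  125 → container 7  [load 575/625]
  350 → container 4  [load 550/625]
7 containers opened.

7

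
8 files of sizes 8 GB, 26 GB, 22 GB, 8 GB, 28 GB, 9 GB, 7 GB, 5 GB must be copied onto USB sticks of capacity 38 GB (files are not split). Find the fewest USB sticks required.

3

Total = 28 + 26 + 22 + 9 + 8 + 8 + 7 + 5 = 113 GB.
Lower bound: ⌈113/38⌉ = 3 USB sticks.
A packing using 3 USB sticks:
  USB stick 1: 28 + 9 = 37
  USB stick 2: 26 + 7 + 5 = 38
  USB stick 3: 22 + 8 + 8 = 38
This matches the lower bound, so 3 is optimal.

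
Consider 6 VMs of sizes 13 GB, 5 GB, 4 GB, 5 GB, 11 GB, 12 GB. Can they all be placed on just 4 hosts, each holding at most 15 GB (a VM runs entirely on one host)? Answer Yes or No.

Yes

A valid assignment using 4 hosts:
  host 1: 13 = 13
  host 2: 12 = 12
  host 3: 11 + 4 = 15
  host 4: 5 + 5 = 10
Every load is within 15 GB, so 4 hosts suffice.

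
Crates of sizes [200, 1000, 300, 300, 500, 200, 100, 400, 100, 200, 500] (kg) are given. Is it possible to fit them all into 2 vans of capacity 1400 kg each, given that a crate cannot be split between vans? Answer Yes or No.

No

Total = 3800 kg; ⌈3800/1400⌉ = 3.
At least 3 vans are required, but only 2 are allowed.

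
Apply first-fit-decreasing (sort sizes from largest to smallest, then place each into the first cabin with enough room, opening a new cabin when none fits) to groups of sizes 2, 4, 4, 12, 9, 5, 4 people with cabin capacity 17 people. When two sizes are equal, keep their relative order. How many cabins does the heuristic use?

Sorted descending: 12, 9, 5, 4, 4, 4, 2.
  12 → cabin 1 (new)  [load 12/17]
  9 → cabin 2 (new)  [load 9/17]
  5 → cabin 1  [load 17/17]
  4 → cabin 2  [load 13/17]
  4 → cabin 2  [load 17/17]
  4 → cabin 3 (new)  [load 4/17]
  2 → cabin 3  [load 6/17]
3 cabins opened.

3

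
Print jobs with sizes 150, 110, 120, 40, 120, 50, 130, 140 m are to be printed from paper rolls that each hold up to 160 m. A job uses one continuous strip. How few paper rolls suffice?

Total = 150 + 140 + 130 + 120 + 120 + 110 + 50 + 40 = 860 m.
Lower bound: ⌈860/160⌉ = 6 paper rolls.
A packing using 6 paper rolls:
  roll 1: 150 = 150
  roll 2: 140 = 140
  roll 3: 130 = 130
  roll 4: 120 + 40 = 160
  roll 5: 120 = 120
  roll 6: 110 + 50 = 160
This matches the lower bound, so 6 is optimal.

6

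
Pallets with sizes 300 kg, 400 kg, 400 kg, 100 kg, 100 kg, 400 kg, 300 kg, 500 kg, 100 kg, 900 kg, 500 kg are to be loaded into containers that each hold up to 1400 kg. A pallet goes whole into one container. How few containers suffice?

Total = 900 + 500 + 500 + 400 + 400 + 400 + 300 + 300 + 100 + 100 + 100 = 4000 kg.
Lower bound: ⌈4000/1400⌉ = 3 containers.
A packing using 3 containers:
  container 1: 900 + 500 = 1400
  container 2: 500 + 400 + 400 + 100 = 1400
  container 3: 400 + 300 + 300 + 100 + 100 = 1200
This matches the lower bound, so 3 is optimal.

3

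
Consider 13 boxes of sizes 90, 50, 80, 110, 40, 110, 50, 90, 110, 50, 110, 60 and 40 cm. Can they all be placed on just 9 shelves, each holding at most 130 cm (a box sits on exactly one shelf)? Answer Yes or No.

A valid assignment using 9 shelves:
  shelf 1: 110 = 110
  shelf 2: 110 = 110
  shelf 3: 110 = 110
  shelf 4: 110 = 110
  shelf 5: 90 + 40 = 130
  shelf 6: 90 + 40 = 130
  shelf 7: 80 + 50 = 130
  shelf 8: 60 + 50 = 110
  shelf 9: 50 = 50
Every load is within 130 cm, so 9 shelves suffice.

Yes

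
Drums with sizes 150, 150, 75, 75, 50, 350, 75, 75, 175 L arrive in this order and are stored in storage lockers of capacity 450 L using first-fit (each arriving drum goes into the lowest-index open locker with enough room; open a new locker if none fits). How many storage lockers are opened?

3

  150 → locker 1 (new)  [load 150/450]
  150 → locker 1  [load 300/450]
  75 → locker 1  [load 375/450]
  75 → locker 1  [load 450/450]
  50 → locker 2 (new)  [load 50/450]
  350 → locker 2  [load 400/450]
  75 → locker 3 (new)  [load 75/450]
  75 → locker 3  [load 150/450]
  175 → locker 3  [load 325/450]
3 storage lockers opened.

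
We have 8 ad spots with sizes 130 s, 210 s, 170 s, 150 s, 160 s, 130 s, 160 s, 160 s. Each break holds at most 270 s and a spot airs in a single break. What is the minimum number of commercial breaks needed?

Total = 210 + 170 + 160 + 160 + 160 + 150 + 130 + 130 = 1270 s.
Lower bound: ⌈1270/270⌉ = 5 commercial breaks.
Also, 6 ad spots each exceed 135 s, and no two of those can share a break, so at least 6 commercial breaks are needed.
A packing using 7 commercial breaks:
  break 1: 210 = 210
  break 2: 170 = 170
  break 3: 160 = 160
  break 4: 160 = 160
  break 5: 160 = 160
  break 6: 150 = 150
  break 7: 130 + 130 = 260
No arrangement into 6 commercial breaks stays within capacity, so 7 is optimal.

7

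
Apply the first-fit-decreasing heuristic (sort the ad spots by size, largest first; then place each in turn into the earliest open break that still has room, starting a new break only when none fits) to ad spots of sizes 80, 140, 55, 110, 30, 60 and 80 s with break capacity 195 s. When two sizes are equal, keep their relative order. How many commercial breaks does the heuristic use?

Sorted descending: 140, 110, 80, 80, 60, 55, 30.
  140 → break 1 (new)  [load 140/195]
  110 → break 2 (new)  [load 110/195]
  80 → break 2  [load 190/195]
  80 → break 3 (new)  [load 80/195]
  60 → break 3  [load 140/195]
  55 → break 1  [load 195/195]
  30 → break 3  [load 170/195]
3 commercial breaks opened.

3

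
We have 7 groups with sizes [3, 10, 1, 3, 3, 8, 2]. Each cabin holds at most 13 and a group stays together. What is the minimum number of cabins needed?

3

Total = 10 + 8 + 3 + 3 + 3 + 2 + 1 = 30.
Lower bound: ⌈30/13⌉ = 3 cabins.
A packing using 3 cabins:
  cabin 1: 10 + 3 = 13
  cabin 2: 8 + 3 + 2 = 13
  cabin 3: 3 + 1 = 4
This matches the lower bound, so 3 is optimal.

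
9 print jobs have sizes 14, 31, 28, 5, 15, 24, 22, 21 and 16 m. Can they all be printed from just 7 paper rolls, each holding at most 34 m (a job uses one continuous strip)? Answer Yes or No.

Yes

A valid assignment using 7 paper rolls:
  roll 1: 31 = 31
  roll 2: 28 + 5 = 33
  roll 3: 24 = 24
  roll 4: 22 = 22
  roll 5: 21 = 21
  roll 6: 16 + 15 = 31
  roll 7: 14 = 14
Every load is within 34 m, so 7 paper rolls suffice.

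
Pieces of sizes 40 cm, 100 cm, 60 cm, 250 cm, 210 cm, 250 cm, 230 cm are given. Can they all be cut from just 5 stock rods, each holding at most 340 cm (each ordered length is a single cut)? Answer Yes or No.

A valid assignment using 4 stock rods:
  stock rod 1: 250 + 60 = 310
  stock rod 2: 250 + 40 = 290
  stock rod 3: 230 + 100 = 330
  stock rod 4: 210 = 210
That uses only 4 ≤ 5, so 5 stock rods are enough.

Yes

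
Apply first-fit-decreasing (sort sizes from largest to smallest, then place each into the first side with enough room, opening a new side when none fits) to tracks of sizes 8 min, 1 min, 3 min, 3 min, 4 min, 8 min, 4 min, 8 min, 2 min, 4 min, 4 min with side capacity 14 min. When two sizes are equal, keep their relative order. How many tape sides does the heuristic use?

4

Sorted descending: 8, 8, 8, 4, 4, 4, 4, 3, 3, 2, 1.
  8 → side 1 (new)  [load 8/14]
  8 → side 2 (new)  [load 8/14]
  8 → side 3 (new)  [load 8/14]
  4 → side 1  [load 12/14]
  4 → side 2  [load 12/14]
  4 → side 3  [load 12/14]
  4 → side 4 (new)  [load 4/14]
  3 → side 4  [load 7/14]
  3 → side 4  [load 10/14]
  2 → side 1  [load 14/14]
  1 → side 2  [load 13/14]
4 tape sides opened.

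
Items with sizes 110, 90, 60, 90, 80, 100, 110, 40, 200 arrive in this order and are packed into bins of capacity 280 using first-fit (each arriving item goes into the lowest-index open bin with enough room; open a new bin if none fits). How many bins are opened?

  110 → bin 1 (new)  [load 110/280]
  90 → bin 1  [load 200/280]
  60 → bin 1  [load 260/280]
  90 → bin 2 (new)  [load 90/280]
  80 → bin 2  [load 170/280]
  100 → bin 2  [load 270/280]
  110 → bin 3 (new)  [load 110/280]
  40 → bin 3  [load 150/280]
  200 → bin 4 (new)  [load 200/280]
4 bins opened.

4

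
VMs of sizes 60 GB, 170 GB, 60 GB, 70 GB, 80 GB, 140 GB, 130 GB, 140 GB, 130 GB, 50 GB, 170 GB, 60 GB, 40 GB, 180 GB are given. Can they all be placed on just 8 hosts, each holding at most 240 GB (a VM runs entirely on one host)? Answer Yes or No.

Yes

A valid assignment using 7 hosts:
  host 1: 180 + 60 = 240
  host 2: 170 + 70 = 240
  host 3: 170 + 60 = 230
  host 4: 140 + 80 = 220
  host 5: 140 + 60 + 40 = 240
  host 6: 130 + 50 = 180
  host 7: 130 = 130
That uses only 7 ≤ 8, so 8 hosts are enough.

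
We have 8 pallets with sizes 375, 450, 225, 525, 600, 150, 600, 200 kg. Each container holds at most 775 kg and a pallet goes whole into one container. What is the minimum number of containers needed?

5

Total = 600 + 600 + 525 + 450 + 375 + 225 + 200 + 150 = 3125 kg.
Lower bound: ⌈3125/775⌉ = 5 containers.
A packing using 5 containers:
  container 1: 600 + 150 = 750
  container 2: 600 = 600
  container 3: 525 + 225 = 750
  container 4: 450 + 200 = 650
  container 5: 375 = 375
This matches the lower bound, so 5 is optimal.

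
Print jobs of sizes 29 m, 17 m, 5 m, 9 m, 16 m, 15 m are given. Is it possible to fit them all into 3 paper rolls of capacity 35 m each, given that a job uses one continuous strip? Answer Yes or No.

A valid assignment using 3 paper rolls:
  roll 1: 29 + 5 = 34
  roll 2: 17 + 16 = 33
  roll 3: 15 + 9 = 24
Every load is within 35 m, so 3 paper rolls suffice.

Yes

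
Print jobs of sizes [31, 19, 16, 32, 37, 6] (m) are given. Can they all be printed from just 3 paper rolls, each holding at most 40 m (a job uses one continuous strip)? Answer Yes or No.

Total = 141 m; ⌈141/40⌉ = 4.
At least 4 paper rolls are required, but only 3 are allowed.

No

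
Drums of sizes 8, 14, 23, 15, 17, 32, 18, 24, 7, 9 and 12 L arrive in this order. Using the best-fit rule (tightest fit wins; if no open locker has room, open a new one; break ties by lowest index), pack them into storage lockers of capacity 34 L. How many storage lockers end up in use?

  8 → locker 1 (new)  [load 8/34]
  14 → locker 1  [load 22/34]
  23 → locker 2 (new)  [load 23/34]
  15 → locker 3 (new)  [load 15/34]
  17 → locker 3  [load 32/34]
  32 → locker 4 (new)  [load 32/34]
  18 → locker 5 (new)  [load 18/34]
  24 → locker 6 (new)  [load 24/34]
  7 → locker 6  [load 31/34]
  9 → locker 2  [load 32/34]
  12 → locker 1  [load 34/34]
6 storage lockers opened.

6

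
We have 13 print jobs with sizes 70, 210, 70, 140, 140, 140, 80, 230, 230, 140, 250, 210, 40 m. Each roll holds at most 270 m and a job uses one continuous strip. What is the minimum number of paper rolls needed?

9

Total = 250 + 230 + 230 + 210 + 210 + 140 + 140 + 140 + 140 + 80 + 70 + 70 + 40 = 1950 m.
Lower bound: ⌈1950/270⌉ = 8 paper rolls.
Also, 9 print jobs each exceed 135 m, and no two of those can share a roll, so at least 9 paper rolls are needed.
A packing using 9 paper rolls:
  roll 1: 250 = 250
  roll 2: 230 + 40 = 270
  roll 3: 230 = 230
  roll 4: 210 = 210
  roll 5: 210 = 210
  roll 6: 140 + 80 = 220
  roll 7: 140 + 70 = 210
  roll 8: 140 + 70 = 210
  roll 9: 140 = 140
This matches the lower bound, so 9 is optimal.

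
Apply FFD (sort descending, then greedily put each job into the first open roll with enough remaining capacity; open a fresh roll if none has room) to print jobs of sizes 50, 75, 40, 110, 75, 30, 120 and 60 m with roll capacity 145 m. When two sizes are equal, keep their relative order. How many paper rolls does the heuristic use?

5

Sorted descending: 120, 110, 75, 75, 60, 50, 40, 30.
  120 → roll 1 (new)  [load 120/145]
  110 → roll 2 (new)  [load 110/145]
  75 → roll 3 (new)  [load 75/145]
  75 → roll 4 (new)  [load 75/145]
  60 → roll 3  [load 135/145]
  50 → roll 4  [load 125/145]
  40 → roll 5 (new)  [load 40/145]
  30 → roll 2  [load 140/145]
5 paper rolls opened.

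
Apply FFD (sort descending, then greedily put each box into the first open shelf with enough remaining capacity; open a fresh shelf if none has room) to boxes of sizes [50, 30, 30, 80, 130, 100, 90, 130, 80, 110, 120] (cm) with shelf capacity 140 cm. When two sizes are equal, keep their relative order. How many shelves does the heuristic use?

Sorted descending: 130, 130, 120, 110, 100, 90, 80, 80, 50, 30, 30.
  130 → shelf 1 (new)  [load 130/140]
  130 → shelf 2 (new)  [load 130/140]
  120 → shelf 3 (new)  [load 120/140]
  110 → shelf 4 (new)  [load 110/140]
  100 → shelf 5 (new)  [load 100/140]
  90 → shelf 6 (new)  [load 90/140]
  80 → shelf 7 (new)  [load 80/140]
  80 → shelf 8 (new)  [load 80/140]
  50 → shelf 6  [load 140/140]
  30 → shelf 4  [load 140/140]
  30 → shelf 5  [load 130/140]
8 shelves opened.

8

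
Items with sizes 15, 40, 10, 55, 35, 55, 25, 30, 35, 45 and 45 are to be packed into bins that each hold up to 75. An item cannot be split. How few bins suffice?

6

Total = 55 + 55 + 45 + 45 + 40 + 35 + 35 + 30 + 25 + 15 + 10 = 390.
Lower bound: ⌈390/75⌉ = 6 bins.
A packing using 6 bins:
  bin 1: 55 + 15 = 70
  bin 2: 55 + 10 = 65
  bin 3: 45 + 30 = 75
  bin 4: 45 + 25 = 70
  bin 5: 40 + 35 = 75
  bin 6: 35 = 35
This matches the lower bound, so 6 is optimal.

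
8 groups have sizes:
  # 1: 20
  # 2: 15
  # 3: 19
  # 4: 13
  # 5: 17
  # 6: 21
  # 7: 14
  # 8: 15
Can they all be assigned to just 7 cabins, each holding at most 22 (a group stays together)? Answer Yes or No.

Total = 134; ⌈134/22⌉ = 7.
8 groups each exceed half the capacity and cannot share a cabin, forcing at least 8 cabins.
At least 8 cabins are required, but only 7 are allowed.

No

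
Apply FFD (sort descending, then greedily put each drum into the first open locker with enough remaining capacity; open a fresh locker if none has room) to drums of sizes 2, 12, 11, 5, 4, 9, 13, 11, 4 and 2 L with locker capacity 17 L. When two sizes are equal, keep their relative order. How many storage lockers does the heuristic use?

Sorted descending: 13, 12, 11, 11, 9, 5, 4, 4, 2, 2.
  13 → locker 1 (new)  [load 13/17]
  12 → locker 2 (new)  [load 12/17]
  11 → locker 3 (new)  [load 11/17]
  11 → locker 4 (new)  [load 11/17]
  9 → locker 5 (new)  [load 9/17]
  5 → locker 2  [load 17/17]
  4 → locker 1  [load 17/17]
  4 → locker 3  [load 15/17]
  2 → locker 3  [load 17/17]
  2 → locker 4  [load 13/17]
5 storage lockers opened.

5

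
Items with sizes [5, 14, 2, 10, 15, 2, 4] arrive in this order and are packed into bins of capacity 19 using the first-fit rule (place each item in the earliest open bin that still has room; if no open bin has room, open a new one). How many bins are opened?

  5 → bin 1 (new)  [load 5/19]
  14 → bin 1  [load 19/19]
  2 → bin 2 (new)  [load 2/19]
  10 → bin 2  [load 12/19]
  15 → bin 3 (new)  [load 15/19]
  2 → bin 2  [load 14/19]
  4 → bin 2  [load 18/19]
3 bins opened.

3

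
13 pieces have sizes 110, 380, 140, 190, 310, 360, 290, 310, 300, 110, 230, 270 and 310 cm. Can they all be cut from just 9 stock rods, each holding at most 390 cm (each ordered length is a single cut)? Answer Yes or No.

No

Total = 3310 cm; ⌈3310/390⌉ = 9.
The bound of 9 does not rule out 9, but exhaustive search shows no assignment into 9 stock rods of capacity 390 cm exists — the minimum is 10.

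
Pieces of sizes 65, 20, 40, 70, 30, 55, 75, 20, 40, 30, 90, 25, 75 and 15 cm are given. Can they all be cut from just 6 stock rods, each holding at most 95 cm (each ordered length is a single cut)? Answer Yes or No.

Total = 650 cm; ⌈650/95⌉ = 7.
At least 7 stock rods are required, but only 6 are allowed.

No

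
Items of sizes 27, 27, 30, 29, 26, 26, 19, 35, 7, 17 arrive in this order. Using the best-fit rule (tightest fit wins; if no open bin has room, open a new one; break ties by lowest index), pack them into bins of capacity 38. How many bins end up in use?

  27 → bin 1 (new)  [load 27/38]
  27 → bin 2 (new)  [load 27/38]
  30 → bin 3 (new)  [load 30/38]
  29 → bin 4 (new)  [load 29/38]
  26 → bin 5 (new)  [load 26/38]
  26 → bin 6 (new)  [load 26/38]
  19 → bin 7 (new)  [load 19/38]
  35 → bin 8 (new)  [load 35/38]
  7 → bin 3  [load 37/38]
  17 → bin 7  [load 36/38]
8 bins opened.

8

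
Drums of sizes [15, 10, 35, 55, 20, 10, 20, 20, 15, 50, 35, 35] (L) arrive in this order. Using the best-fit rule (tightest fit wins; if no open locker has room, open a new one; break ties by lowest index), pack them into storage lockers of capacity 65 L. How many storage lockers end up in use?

  15 → locker 1 (new)  [load 15/65]
  10 → locker 1  [load 25/65]
  35 → locker 1  [load 60/65]
  55 → locker 2 (new)  [load 55/65]
  20 → locker 3 (new)  [load 20/65]
  10 → locker 2  [load 65/65]
  20 → locker 3  [load 40/65]
  20 → locker 3  [load 60/65]
  15 → locker 4 (new)  [load 15/65]
  50 → locker 4  [load 65/65]
  35 → locker 5 (new)  [load 35/65]
  35 → locker 6 (new)  [load 35/65]
6 storage lockers opened.

6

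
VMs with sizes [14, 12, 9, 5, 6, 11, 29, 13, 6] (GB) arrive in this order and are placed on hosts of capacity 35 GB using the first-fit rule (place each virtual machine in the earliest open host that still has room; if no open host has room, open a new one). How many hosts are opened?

3

  14 → host 1 (new)  [load 14/35]
  12 → host 1  [load 26/35]
  9 → host 1  [load 35/35]
  5 → host 2 (new)  [load 5/35]
  6 → host 2  [load 11/35]
  11 → host 2  [load 22/35]
  29 → host 3 (new)  [load 29/35]
  13 → host 2  [load 35/35]
  6 → host 3  [load 35/35]
3 hosts opened.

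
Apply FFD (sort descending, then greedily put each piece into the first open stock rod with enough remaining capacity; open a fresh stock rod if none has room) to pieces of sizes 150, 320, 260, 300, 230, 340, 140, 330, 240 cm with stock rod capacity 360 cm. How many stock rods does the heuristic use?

Sorted descending: 340, 330, 320, 300, 260, 240, 230, 150, 140.
  340 → stock rod 1 (new)  [load 340/360]
  330 → stock rod 2 (new)  [load 330/360]
  320 → stock rod 3 (new)  [load 320/360]
  300 → stock rod 4 (new)  [load 300/360]
  260 → stock rod 5 (new)  [load 260/360]
  240 → stock rod 6 (new)  [load 240/360]
  230 → stock rod 7 (new)  [load 230/360]
  150 → stock rod 8 (new)  [load 150/360]
  140 → stock rod 8  [load 290/360]
8 stock rods opened.

8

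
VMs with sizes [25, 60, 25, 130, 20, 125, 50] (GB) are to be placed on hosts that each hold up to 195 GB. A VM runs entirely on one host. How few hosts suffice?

3

Total = 130 + 125 + 60 + 50 + 25 + 25 + 20 = 435 GB.
Lower bound: ⌈435/195⌉ = 3 hosts.
A packing using 3 hosts:
  host 1: 130 + 60 = 190
  host 2: 125 + 50 + 20 = 195
  host 3: 25 + 25 = 50
This matches the lower bound, so 3 is optimal.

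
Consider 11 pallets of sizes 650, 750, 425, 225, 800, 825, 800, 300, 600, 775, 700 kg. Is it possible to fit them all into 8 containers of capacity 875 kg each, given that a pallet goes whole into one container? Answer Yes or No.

No

Total = 6850 kg; ⌈6850/875⌉ = 8.
The bound of 8 does not rule out 8, but exhaustive search shows no assignment into 8 containers of capacity 875 kg exists — the minimum is 9.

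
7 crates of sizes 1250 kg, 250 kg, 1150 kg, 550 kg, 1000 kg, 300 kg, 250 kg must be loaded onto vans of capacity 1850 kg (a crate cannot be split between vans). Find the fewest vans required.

Total = 1250 + 1150 + 1000 + 550 + 300 + 250 + 250 = 4750 kg.
Lower bound: ⌈4750/1850⌉ = 3 vans.
A packing using 3 vans:
  van 1: 1250 + 550 = 1800
  van 2: 1150 + 300 + 250 = 1700
  van 3: 1000 + 250 = 1250
This matches the lower bound, so 3 is optimal.

3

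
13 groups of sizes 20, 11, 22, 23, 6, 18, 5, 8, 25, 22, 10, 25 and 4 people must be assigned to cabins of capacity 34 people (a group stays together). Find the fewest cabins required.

Total = 25 + 25 + 23 + 22 + 22 + 20 + 18 + 11 + 10 + 8 + 6 + 5 + 4 = 199 people.
Lower bound: ⌈199/34⌉ = 6 cabins.
Also, 7 groups each exceed 17 people, and no two of those can share a cabin, so at least 7 cabins are needed.
A packing using 7 cabins:
  cabin 1: 25 + 8 = 33
  cabin 2: 25 + 6 = 31
  cabin 3: 23 + 11 = 34
  cabin 4: 22 + 10 = 32
  cabin 5: 22 + 5 + 4 = 31
  cabin 6: 20 = 20
  cabin 7: 18 = 18
This matches the lower bound, so 7 is optimal.

7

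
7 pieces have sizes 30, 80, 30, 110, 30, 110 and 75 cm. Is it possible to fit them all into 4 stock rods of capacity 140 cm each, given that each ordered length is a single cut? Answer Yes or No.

Yes

A valid assignment using 4 stock rods:
  stock rod 1: 110 + 30 = 140
  stock rod 2: 110 + 30 = 140
  stock rod 3: 80 + 30 = 110
  stock rod 4: 75 = 75
Every load is within 140 cm, so 4 stock rods suffice.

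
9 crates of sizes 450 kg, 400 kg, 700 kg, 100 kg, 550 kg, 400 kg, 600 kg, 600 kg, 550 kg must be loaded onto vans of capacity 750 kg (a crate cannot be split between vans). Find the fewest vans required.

8

Total = 700 + 600 + 600 + 550 + 550 + 450 + 400 + 400 + 100 = 4350 kg.
Lower bound: ⌈4350/750⌉ = 6 vans.
Also, 8 crates each exceed 375 kg, and no two of those can share a van, so at least 8 vans are needed.
A packing using 8 vans:
  van 1: 700 = 700
  van 2: 600 + 100 = 700
  van 3: 600 = 600
  van 4: 550 = 550
  van 5: 550 = 550
  van 6: 450 = 450
  van 7: 400 = 400
  van 8: 400 = 400
This matches the lower bound, so 8 is optimal.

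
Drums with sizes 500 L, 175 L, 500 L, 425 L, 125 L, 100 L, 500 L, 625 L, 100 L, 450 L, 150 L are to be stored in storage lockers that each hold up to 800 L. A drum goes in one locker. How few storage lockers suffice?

Total = 625 + 500 + 500 + 500 + 450 + 425 + 175 + 150 + 125 + 100 + 100 = 3650 L.
Lower bound: ⌈3650/800⌉ = 5 storage lockers.
Also, 6 drums each exceed 400 L, and no two of those can share a locker, so at least 6 storage lockers are needed.
A packing using 6 storage lockers:
  locker 1: 625 + 175 = 800
  locker 2: 500 + 150 + 125 = 775
  locker 3: 500 + 100 + 100 = 700
  locker 4: 500 = 500
  locker 5: 450 = 450
  locker 6: 425 = 425
This matches the lower bound, so 6 is optimal.

6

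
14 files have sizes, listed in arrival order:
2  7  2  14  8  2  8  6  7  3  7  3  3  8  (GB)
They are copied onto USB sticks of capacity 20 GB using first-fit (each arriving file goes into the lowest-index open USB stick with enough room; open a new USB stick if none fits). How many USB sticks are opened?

5

  2 → USB stick 1 (new)  [load 2/20]
  7 → USB stick 1  [load 9/20]
  2 → USB stick 1  [load 11/20]
  14 → USB stick 2 (new)  [load 14/20]
  8 → USB stick 1  [load 19/20]
  2 → USB stick 2  [load 16/20]
  8 → USB stick 3 (new)  [load 8/20]
  6 → USB stick 3  [load 14/20]
  7 → USB stick 4 (new)  [load 7/20]
  3 → USB stick 2  [load 19/20]
  7 → USB stick 4  [load 14/20]
  3 → USB stick 3  [load 17/20]
  3 → USB stick 3  [load 20/20]
  8 → USB stick 5 (new)  [load 8/20]
5 USB sticks opened.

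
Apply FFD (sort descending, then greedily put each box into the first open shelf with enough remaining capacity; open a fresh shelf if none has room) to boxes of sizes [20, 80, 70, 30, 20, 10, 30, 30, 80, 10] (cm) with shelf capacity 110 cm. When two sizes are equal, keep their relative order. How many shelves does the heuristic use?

Sorted descending: 80, 80, 70, 30, 30, 30, 20, 20, 10, 10.
  80 → shelf 1 (new)  [load 80/110]
  80 → shelf 2 (new)  [load 80/110]
  70 → shelf 3 (new)  [load 70/110]
  30 → shelf 1  [load 110/110]
  30 → shelf 2  [load 110/110]
  30 → shelf 3  [load 100/110]
  20 → shelf 4 (new)  [load 20/110]
  20 → shelf 4  [load 40/110]
  10 → shelf 3  [load 110/110]
  10 → shelf 4  [load 50/110]
4 shelves opened.

4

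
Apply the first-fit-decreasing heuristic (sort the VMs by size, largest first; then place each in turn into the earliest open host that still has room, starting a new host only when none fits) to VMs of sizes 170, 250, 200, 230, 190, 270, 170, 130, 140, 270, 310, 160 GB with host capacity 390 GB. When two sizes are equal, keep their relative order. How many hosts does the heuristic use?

Sorted descending: 310, 270, 270, 250, 230, 200, 190, 170, 170, 160, 140, 130.
  310 → host 1 (new)  [load 310/390]
  270 → host 2 (new)  [load 270/390]
  270 → host 3 (new)  [load 270/390]
  250 → host 4 (new)  [load 250/390]
  230 → host 5 (new)  [load 230/390]
  200 → host 6 (new)  [load 200/390]
  190 → host 6  [load 390/390]
  170 → host 7 (new)  [load 170/390]
  170 → host 7  [load 340/390]
  160 → host 5  [load 390/390]
  140 → host 4  [load 390/390]
  130 → host 8 (new)  [load 130/390]
8 hosts opened.

8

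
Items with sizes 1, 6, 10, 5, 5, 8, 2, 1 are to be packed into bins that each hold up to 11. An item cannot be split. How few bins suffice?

Total = 10 + 8 + 6 + 5 + 5 + 2 + 1 + 1 = 38.
Lower bound: ⌈38/11⌉ = 4 bins.
A packing using 4 bins:
  bin 1: 10 + 1 = 11
  bin 2: 8 + 2 + 1 = 11
  bin 3: 6 + 5 = 11
  bin 4: 5 = 5
This matches the lower bound, so 4 is optimal.

4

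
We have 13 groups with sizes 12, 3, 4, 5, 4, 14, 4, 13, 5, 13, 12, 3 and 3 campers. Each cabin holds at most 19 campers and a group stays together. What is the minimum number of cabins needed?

Total = 14 + 13 + 13 + 12 + 12 + 5 + 5 + 4 + 4 + 4 + 3 + 3 + 3 = 95 campers.
Lower bound: ⌈95/19⌉ = 5 cabins.
A packing using 6 cabins:
  cabin 1: 14 + 5 = 19
  cabin 2: 13 + 5 = 18
  cabin 3: 13 + 4 = 17
  cabin 4: 12 + 4 + 3 = 19
  cabin 5: 12 + 4 + 3 = 19
  cabin 6: 3 = 3
No arrangement into 5 cabins stays within capacity, so 6 is optimal.

6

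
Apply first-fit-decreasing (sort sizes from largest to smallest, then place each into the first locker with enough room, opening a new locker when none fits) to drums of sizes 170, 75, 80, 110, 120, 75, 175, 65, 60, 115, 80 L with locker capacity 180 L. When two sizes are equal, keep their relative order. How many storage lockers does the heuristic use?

7

Sorted descending: 175, 170, 120, 115, 110, 80, 80, 75, 75, 65, 60.
  175 → locker 1 (new)  [load 175/180]
  170 → locker 2 (new)  [load 170/180]
  120 → locker 3 (new)  [load 120/180]
  115 → locker 4 (new)  [load 115/180]
  110 → locker 5 (new)  [load 110/180]
  80 → locker 6 (new)  [load 80/180]
  80 → locker 6  [load 160/180]
  75 → locker 7 (new)  [load 75/180]
  75 → locker 7  [load 150/180]
  65 → locker 4  [load 180/180]
  60 → locker 3  [load 180/180]
7 storage lockers opened.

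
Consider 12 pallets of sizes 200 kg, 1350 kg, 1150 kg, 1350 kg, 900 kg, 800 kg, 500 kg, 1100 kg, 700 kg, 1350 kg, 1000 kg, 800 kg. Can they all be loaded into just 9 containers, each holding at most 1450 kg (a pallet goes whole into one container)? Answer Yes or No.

Total = 11200 kg; ⌈11200/1450⌉ = 8.
9 pallets each exceed half the capacity and cannot share a container, forcing at least 9 containers.
The bound of 9 does not rule out 9, but exhaustive search shows no assignment into 9 containers of capacity 1450 kg exists — the minimum is 10.

No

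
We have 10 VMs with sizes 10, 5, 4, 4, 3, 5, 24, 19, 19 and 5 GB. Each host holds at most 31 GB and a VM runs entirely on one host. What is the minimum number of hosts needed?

4

Total = 24 + 19 + 19 + 10 + 5 + 5 + 5 + 4 + 4 + 3 = 98 GB.
Lower bound: ⌈98/31⌉ = 4 hosts.
A packing using 4 hosts:
  host 1: 24 + 5 = 29
  host 2: 19 + 10 = 29
  host 3: 19 + 5 + 5 = 29
  host 4: 4 + 4 + 3 = 11
This matches the lower bound, so 4 is optimal.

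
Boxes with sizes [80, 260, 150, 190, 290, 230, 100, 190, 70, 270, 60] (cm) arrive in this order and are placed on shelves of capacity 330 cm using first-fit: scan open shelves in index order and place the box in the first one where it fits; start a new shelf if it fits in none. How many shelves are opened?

7

  80 → shelf 1 (new)  [load 80/330]
  260 → shelf 2 (new)  [load 260/330]
  150 → shelf 1  [load 230/330]
  190 → shelf 3 (new)  [load 190/330]
  290 → shelf 4 (new)  [load 290/330]
  230 → shelf 5 (new)  [load 230/330]
  100 → shelf 1  [load 330/330]
  190 → shelf 6 (new)  [load 190/330]
  70 → shelf 2  [load 330/330]
  270 → shelf 7 (new)  [load 270/330]
  60 → shelf 3  [load 250/330]
7 shelves opened.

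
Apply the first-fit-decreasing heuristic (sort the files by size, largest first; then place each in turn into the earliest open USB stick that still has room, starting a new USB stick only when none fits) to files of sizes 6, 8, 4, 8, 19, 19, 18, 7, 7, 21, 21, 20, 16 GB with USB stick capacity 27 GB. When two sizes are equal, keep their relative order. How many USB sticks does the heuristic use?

Sorted descending: 21, 21, 20, 19, 19, 18, 16, 8, 8, 7, 7, 6, 4.
  21 → USB stick 1 (new)  [load 21/27]
  21 → USB stick 2 (new)  [load 21/27]
  20 → USB stick 3 (new)  [load 20/27]
  19 → USB stick 4 (new)  [load 19/27]
  19 → USB stick 5 (new)  [load 19/27]
  18 → USB stick 6 (new)  [load 18/27]
  16 → USB stick 7 (new)  [load 16/27]
  8 → USB stick 4  [load 27/27]
  8 → USB stick 5  [load 27/27]
  7 → USB stick 3  [load 27/27]
  7 → USB stick 6  [load 25/27]
  6 → USB stick 1  [load 27/27]
  4 → USB stick 2  [load 25/27]
7 USB sticks opened.

7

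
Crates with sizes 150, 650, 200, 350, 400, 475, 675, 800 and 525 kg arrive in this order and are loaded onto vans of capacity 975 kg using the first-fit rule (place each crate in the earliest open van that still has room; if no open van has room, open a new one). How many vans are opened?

6

  150 → van 1 (new)  [load 150/975]
  650 → van 1  [load 800/975]
  200 → van 2 (new)  [load 200/975]
  350 → van 2  [load 550/975]
  400 → van 2  [load 950/975]
  475 → van 3 (new)  [load 475/975]
  675 → van 4 (new)  [load 675/975]
  800 → van 5 (new)  [load 800/975]
  525 → van 6 (new)  [load 525/975]
6 vans opened.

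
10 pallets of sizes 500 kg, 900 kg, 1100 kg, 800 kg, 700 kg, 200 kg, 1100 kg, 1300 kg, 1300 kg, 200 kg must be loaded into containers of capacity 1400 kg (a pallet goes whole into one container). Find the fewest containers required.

7

Total = 1300 + 1300 + 1100 + 1100 + 900 + 800 + 700 + 500 + 200 + 200 = 8100 kg.
Lower bound: ⌈8100/1400⌉ = 6 containers.
A packing using 7 containers:
  container 1: 1300 = 1300
  container 2: 1300 = 1300
  container 3: 1100 + 200 = 1300
  container 4: 1100 + 200 = 1300
  container 5: 900 + 500 = 1400
  container 6: 800 = 800
  container 7: 700 = 700
No arrangement into 6 containers stays within capacity, so 7 is optimal.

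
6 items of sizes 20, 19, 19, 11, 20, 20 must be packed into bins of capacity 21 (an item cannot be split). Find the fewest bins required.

6

Total = 20 + 20 + 20 + 19 + 19 + 11 = 109.
Lower bound: ⌈109/21⌉ = 6 bins.
A packing using 6 bins:
  bin 1: 20 = 20
  bin 2: 20 = 20
  bin 3: 20 = 20
  bin 4: 19 = 19
  bin 5: 19 = 19
  bin 6: 11 = 11
This matches the lower bound, so 6 is optimal.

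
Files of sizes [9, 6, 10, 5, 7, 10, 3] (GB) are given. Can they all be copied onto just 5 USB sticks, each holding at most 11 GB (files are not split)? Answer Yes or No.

A valid assignment using 5 USB sticks:
  USB stick 1: 10 = 10
  USB stick 2: 10 = 10
  USB stick 3: 9 = 9
  USB stick 4: 7 + 3 = 10
  USB stick 5: 6 + 5 = 11
Every load is within 11 GB, so 5 USB sticks suffice.

Yes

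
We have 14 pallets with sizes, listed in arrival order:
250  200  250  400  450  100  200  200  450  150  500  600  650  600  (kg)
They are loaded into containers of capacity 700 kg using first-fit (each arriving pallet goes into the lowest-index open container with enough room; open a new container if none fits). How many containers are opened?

8

  250 → container 1 (new)  [load 250/700]
  200 → container 1  [load 450/700]
  250 → container 1  [load 700/700]
  400 → container 2 (new)  [load 400/700]
  450 → container 3 (new)  [load 450/700]
  100 → container 2  [load 500/700]
  200 → container 2  [load 700/700]
  200 → container 3  [load 650/700]
  450 → container 4 (new)  [load 450/700]
  150 → container 4  [load 600/700]
  500 → container 5 (new)  [load 500/700]
  600 → container 6 (new)  [load 600/700]
  650 → container 7 (new)  [load 650/700]
  600 → container 8 (new)  [load 600/700]
8 containers opened.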